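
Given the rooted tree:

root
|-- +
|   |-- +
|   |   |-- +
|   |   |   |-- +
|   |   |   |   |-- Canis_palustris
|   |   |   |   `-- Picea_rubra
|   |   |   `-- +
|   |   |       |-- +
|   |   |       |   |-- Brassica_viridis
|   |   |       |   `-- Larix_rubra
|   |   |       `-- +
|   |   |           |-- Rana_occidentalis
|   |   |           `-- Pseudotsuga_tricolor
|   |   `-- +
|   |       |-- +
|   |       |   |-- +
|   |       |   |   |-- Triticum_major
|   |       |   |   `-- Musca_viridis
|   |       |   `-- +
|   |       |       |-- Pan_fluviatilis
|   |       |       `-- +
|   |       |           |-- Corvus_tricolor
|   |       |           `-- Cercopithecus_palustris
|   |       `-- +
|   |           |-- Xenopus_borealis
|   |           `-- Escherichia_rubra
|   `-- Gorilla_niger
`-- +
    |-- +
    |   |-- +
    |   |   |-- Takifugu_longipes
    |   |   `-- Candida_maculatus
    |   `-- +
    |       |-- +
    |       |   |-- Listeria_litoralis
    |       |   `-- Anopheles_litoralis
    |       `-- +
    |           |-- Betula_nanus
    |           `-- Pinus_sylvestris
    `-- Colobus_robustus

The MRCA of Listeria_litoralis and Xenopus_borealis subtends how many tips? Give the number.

The MRCA of Listeria_litoralis and Xenopus_borealis is the root, so the clade is the entire tree.
That clade contains 21 terminal taxa: Anopheles_litoralis, Betula_nanus, Brassica_viridis, Candida_maculatus, Canis_palustris, Cercopithecus_palustris, Colobus_robustus, Corvus_tricolor, Escherichia_rubra, Gorilla_niger, Larix_rubra, Listeria_litoralis, Musca_viridis, Pan_fluviatilis, Picea_rubra, Pinus_sylvestris, Pseudotsuga_tricolor, Rana_occidentalis, Takifugu_longipes, Triticum_major, Xenopus_borealis.

21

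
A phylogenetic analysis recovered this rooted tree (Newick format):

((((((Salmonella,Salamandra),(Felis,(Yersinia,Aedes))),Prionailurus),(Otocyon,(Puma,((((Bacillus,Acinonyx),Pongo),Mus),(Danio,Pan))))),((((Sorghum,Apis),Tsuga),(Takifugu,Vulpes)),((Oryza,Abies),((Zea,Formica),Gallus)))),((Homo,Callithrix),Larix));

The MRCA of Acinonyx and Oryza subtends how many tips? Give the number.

The MRCA of Acinonyx and Oryza is the node subtending (((((Salmonella,Salamandra),(Felis,(Yersinia,Aedes))),Prionailurus),(Otocyon,(Puma,((((Bacillus,Acinonyx),Pongo),Mus),(Danio,Pan))))),((((Sorghum,Apis),Tsuga),(Takifugu,Vulpes)),((Oryza,Abies),((Zea,Formica),Gallus)))).
That clade contains 24 terminal taxa: Abies, Acinonyx, Aedes, Apis, Bacillus, Danio, Felis, Formica, Gallus, Mus, Oryza, Otocyon, Pan, Pongo, Prionailurus, Puma, Salamandra, Salmonella, Sorghum, Takifugu, Tsuga, Vulpes, Yersinia, Zea.

24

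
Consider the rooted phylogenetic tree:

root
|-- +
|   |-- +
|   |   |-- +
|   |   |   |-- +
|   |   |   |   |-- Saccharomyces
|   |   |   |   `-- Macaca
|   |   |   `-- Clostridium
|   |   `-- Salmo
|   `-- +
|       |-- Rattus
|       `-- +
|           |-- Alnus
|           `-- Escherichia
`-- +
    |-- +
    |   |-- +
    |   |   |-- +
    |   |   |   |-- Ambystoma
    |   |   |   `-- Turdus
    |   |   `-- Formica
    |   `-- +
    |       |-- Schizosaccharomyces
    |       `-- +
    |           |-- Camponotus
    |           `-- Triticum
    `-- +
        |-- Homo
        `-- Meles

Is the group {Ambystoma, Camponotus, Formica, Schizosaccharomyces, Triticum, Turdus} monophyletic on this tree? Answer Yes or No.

The most recent common ancestor of these taxa subtends (((Ambystoma,Turdus),Formica),(Schizosaccharomyces,(Camponotus,Triticum))).
That clade has exactly 6 tips — every listed taxon and nothing else — so the group is monophyletic.

Yes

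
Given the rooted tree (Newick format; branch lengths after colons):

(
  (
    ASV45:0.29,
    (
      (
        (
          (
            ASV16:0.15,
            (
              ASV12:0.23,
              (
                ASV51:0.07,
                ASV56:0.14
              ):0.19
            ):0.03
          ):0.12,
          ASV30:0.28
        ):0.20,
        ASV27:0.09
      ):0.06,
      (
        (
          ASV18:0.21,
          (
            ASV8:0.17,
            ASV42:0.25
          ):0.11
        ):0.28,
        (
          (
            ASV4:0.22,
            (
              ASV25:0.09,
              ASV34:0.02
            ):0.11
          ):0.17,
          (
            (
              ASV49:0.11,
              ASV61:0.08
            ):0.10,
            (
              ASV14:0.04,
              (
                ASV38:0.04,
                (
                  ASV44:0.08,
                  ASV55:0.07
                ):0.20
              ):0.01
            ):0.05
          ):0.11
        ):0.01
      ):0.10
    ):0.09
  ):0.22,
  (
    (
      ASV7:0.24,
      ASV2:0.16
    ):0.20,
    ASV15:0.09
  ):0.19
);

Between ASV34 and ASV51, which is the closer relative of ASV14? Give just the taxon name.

ASV34

The MRCA of ASV14 and ASV34 subtends ((ASV4,(ASV25,ASV34)),((ASV49,ASV61),(ASV14,(ASV38,(ASV44,ASV55))))) (9 taxa).
The MRCA of ASV14 and ASV51 subtends ((((ASV16,(ASV12,(ASV51,ASV56))),ASV30),ASV27),((ASV18,(ASV8,ASV42)),((ASV4,(ASV25,ASV34)),((ASV49,ASV61),(ASV14,(ASV38,(ASV44,ASV55))))))) (18 taxa).
The first is nested inside the second, so ASV14 shares a more recent common ancestor with ASV34.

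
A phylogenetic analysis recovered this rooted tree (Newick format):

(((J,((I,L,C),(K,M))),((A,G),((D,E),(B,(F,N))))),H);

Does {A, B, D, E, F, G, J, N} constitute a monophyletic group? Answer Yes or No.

No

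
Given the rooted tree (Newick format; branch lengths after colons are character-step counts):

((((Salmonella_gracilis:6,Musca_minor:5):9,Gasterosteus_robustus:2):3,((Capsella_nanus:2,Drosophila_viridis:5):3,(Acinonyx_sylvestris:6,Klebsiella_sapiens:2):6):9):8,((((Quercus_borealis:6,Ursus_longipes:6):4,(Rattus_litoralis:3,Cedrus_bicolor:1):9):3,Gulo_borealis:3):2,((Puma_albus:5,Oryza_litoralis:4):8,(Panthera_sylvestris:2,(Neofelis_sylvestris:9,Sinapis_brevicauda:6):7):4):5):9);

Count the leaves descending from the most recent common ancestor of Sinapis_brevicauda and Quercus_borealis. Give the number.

10

The MRCA of Sinapis_brevicauda and Quercus_borealis is the node subtending ((((Quercus_borealis,Ursus_longipes),(Rattus_litoralis,Cedrus_bicolor)),Gulo_borealis),((Puma_albus,Oryza_litoralis),(Panthera_sylvestris,(Neofelis_sylvestris,Sinapis_brevicauda)))).
That clade contains 10 terminal taxa: Cedrus_bicolor, Gulo_borealis, Neofelis_sylvestris, Oryza_litoralis, Panthera_sylvestris, Puma_albus, Quercus_borealis, Rattus_litoralis, Sinapis_brevicauda, Ursus_longipes.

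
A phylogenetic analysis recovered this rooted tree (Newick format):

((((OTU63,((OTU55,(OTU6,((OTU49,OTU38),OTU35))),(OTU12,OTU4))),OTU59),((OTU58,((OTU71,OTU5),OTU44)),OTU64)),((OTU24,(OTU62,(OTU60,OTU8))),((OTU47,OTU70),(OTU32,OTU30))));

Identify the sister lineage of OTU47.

OTU70

OTU47 attaches to the tree at the node subtending (OTU47,OTU70).
The other lineage descending from that same node — the sister group — is the single tip OTU70.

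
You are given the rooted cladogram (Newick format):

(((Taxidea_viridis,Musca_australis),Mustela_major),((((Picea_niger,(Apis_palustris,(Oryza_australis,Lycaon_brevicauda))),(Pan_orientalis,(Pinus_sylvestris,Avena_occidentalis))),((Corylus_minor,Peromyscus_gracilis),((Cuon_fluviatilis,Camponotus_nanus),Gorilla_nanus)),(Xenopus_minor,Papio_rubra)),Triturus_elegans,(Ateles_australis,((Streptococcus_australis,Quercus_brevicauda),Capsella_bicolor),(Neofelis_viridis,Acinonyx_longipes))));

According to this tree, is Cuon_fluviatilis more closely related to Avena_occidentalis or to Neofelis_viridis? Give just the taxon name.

The MRCA of Cuon_fluviatilis and Avena_occidentalis subtends (((Picea_niger,(Apis_palustris,(Oryza_australis,Lycaon_brevicauda))),(Pan_orientalis,(Pinus_sylvestris,Avena_occidentalis))),((Corylus_minor,Peromyscus_gracilis),((Cuon_fluviatilis,Camponotus_nanus),Gorilla_nanus)),(Xenopus_minor,Papio_rubra)) (14 taxa).
The MRCA of Cuon_fluviatilis and Neofelis_viridis subtends ((((Picea_niger,(Apis_palustris,(Oryza_australis,Lycaon_brevicauda))),(Pan_orientalis,(Pinus_sylvestris,Avena_occidentalis))),((Corylus_minor,Peromyscus_gracilis),((Cuon_fluviatilis,Camponotus_nanus),Gorilla_nanus)),(Xenopus_minor,Papio_rubra)),Triturus_elegans,(Ateles_australis,((Streptococcus_australis,Quercus_brevicauda),Capsella_bicolor),(Neofelis_viridis,Acinonyx_longipes))) (21 taxa).
The first is nested inside the second, so Cuon_fluviatilis shares a more recent common ancestor with Avena_occidentalis.

Avena_occidentalis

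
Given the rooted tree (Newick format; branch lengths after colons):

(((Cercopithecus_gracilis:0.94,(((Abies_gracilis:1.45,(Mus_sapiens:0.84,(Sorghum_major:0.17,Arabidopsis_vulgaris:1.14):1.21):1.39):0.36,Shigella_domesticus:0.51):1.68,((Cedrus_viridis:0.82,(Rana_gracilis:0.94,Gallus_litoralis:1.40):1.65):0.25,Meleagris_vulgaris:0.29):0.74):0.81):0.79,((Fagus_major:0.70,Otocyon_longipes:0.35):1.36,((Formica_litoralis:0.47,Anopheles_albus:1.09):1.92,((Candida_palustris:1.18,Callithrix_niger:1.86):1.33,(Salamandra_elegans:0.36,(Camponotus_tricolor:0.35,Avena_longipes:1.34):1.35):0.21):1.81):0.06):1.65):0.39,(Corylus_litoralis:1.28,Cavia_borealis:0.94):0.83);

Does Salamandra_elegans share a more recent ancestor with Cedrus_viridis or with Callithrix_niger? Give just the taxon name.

Callithrix_niger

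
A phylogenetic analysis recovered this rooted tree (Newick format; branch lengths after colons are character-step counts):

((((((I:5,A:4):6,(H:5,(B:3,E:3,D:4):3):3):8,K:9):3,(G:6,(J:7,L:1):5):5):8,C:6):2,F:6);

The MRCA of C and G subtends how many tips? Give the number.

The MRCA of C and G is the node subtending (((((I,A),(H,(B,E,D))),K),(G,(J,L))),C).
That clade contains 11 terminal taxa: A, B, C, D, E, G, H, I, J, K, L.

11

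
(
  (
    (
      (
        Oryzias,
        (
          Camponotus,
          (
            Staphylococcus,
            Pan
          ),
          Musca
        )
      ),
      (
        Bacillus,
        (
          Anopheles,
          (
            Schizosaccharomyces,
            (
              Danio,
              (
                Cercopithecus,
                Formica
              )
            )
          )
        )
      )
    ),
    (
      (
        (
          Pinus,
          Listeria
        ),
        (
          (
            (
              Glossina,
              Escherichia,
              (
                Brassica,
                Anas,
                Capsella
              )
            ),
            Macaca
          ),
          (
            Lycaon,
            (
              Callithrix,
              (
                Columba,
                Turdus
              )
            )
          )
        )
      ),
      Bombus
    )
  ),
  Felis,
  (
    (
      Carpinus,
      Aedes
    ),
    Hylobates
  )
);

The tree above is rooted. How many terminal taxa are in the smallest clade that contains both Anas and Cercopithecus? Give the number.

24

The MRCA of Anas and Cercopithecus is the node subtending (((Oryzias,(Camponotus,(Staphylococcus,Pan),Musca)),(Bacillus,(Anopheles,(Schizosaccharomyces,(Danio,(Cercopithecus,Formica)))))),(((Pinus,Listeria),(((Glossina,Escherichia,(Brassica,Anas,Capsella)),Macaca),(Lycaon,(Callithrix,(Columba,Turdus))))),Bombus)).
That clade contains 24 terminal taxa: Anas, Anopheles, Bacillus, Bombus, Brassica, Callithrix, Camponotus, Capsella, Cercopithecus, Columba, Danio, Escherichia, Formica, Glossina, Listeria, Lycaon, Macaca, Musca, Oryzias, Pan, Pinus, Schizosaccharomyces, Staphylococcus, Turdus.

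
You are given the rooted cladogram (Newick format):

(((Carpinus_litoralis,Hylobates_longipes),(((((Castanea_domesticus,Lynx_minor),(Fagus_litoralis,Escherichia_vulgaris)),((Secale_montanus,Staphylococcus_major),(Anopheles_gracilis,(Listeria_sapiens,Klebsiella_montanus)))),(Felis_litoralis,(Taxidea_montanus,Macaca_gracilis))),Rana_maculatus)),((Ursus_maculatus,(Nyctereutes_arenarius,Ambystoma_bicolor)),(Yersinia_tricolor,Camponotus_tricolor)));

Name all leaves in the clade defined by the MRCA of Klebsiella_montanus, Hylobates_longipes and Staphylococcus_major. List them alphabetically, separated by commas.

Anopheles_gracilis, Carpinus_litoralis, Castanea_domesticus, Escherichia_vulgaris, Fagus_litoralis, Felis_litoralis, Hylobates_longipes, Klebsiella_montanus, Listeria_sapiens, Lynx_minor, Macaca_gracilis, Rana_maculatus, Secale_montanus, Staphylococcus_major, Taxidea_montanus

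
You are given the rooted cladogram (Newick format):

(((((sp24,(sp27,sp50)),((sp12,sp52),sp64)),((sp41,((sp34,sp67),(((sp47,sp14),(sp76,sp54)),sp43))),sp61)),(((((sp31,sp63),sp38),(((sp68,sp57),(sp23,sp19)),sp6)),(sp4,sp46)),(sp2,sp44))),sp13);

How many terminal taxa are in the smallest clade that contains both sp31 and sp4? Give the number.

10

The MRCA of sp31 and sp4 is the node subtending ((((sp31,sp63),sp38),(((sp68,sp57),(sp23,sp19)),sp6)),(sp4,sp46)).
That clade contains 10 terminal taxa: sp19, sp23, sp31, sp38, sp4, sp46, sp57, sp6, sp63, sp68.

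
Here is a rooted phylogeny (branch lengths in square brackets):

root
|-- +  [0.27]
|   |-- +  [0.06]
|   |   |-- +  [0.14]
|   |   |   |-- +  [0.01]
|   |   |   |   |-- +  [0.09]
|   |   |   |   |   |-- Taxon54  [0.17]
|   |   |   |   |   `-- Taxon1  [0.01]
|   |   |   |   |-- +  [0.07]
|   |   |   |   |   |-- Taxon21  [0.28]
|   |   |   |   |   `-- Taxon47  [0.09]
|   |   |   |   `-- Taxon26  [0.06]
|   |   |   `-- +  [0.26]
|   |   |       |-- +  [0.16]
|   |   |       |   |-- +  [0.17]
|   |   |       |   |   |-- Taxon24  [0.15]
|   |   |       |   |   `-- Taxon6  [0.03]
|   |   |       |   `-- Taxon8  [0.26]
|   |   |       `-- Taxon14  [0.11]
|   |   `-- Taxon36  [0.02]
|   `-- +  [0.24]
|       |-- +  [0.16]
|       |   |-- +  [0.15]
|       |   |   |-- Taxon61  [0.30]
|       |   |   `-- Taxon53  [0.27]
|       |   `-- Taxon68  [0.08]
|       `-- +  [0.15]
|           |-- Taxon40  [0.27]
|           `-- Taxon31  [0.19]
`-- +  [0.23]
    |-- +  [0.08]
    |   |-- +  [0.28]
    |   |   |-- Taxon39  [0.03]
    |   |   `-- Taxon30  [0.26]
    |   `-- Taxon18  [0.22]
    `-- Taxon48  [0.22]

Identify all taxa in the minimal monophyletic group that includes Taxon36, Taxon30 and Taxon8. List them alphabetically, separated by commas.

Tracing Taxon36: it sits inside ((((Taxon54,Taxon1),(Taxon21,Taxon47),Taxon26),(((Taxon24,Taxon6),Taxon8),Taxon14)),Taxon36).
Tracing Taxon30: it sits inside (Taxon39,Taxon30).
Tracing Taxon8: it sits inside ((Taxon24,Taxon6),Taxon8).
The smallest clade enclosing all 3 is the whole tree (their MRCA is the root), so the answer is all 19 tips in alphabetical order.

Taxon1, Taxon14, Taxon18, Taxon21, Taxon24, Taxon26, Taxon30, Taxon31, Taxon36, Taxon39, Taxon40, Taxon47, Taxon48, Taxon53, Taxon54, Taxon6, Taxon61, Taxon68, Taxon8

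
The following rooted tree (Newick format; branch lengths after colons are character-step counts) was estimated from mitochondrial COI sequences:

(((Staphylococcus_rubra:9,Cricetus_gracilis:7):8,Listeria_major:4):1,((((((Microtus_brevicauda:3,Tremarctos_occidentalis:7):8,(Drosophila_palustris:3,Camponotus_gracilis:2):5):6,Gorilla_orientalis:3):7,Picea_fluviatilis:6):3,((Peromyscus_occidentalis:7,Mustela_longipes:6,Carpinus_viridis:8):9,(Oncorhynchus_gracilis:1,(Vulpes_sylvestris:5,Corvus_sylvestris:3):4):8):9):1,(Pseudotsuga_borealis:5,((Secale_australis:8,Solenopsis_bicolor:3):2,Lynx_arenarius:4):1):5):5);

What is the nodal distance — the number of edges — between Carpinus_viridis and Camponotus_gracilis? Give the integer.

8

The MRCA of Carpinus_viridis and Camponotus_gracilis is the node subtending (((((Microtus_brevicauda,Tremarctos_occidentalis),(Drosophila_palustris,Camponotus_gracilis)),Gorilla_orientalis),Picea_fluviatilis),((Peromyscus_occidentalis,Mustela_longipes,Carpinus_viridis),(Oncorhynchus_gracilis,(Vulpes_sylvestris,Corvus_sylvestris)))).
From Carpinus_viridis up to that node: 3 branches. From Camponotus_gracilis up to the same node: 5 branches. Total: 3 + 5 = 8.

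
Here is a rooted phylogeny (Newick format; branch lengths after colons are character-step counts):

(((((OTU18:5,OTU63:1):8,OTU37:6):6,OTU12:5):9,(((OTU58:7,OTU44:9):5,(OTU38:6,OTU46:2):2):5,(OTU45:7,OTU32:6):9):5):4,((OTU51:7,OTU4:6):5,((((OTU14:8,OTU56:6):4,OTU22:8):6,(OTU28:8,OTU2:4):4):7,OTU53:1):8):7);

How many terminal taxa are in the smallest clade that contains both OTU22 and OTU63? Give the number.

18

The MRCA of OTU22 and OTU63 is the root, so the clade is the entire tree.
That clade contains 18 terminal taxa: OTU12, OTU14, OTU18, OTU2, OTU22, OTU28, OTU32, OTU37, OTU38, OTU4, OTU44, OTU45, OTU46, OTU51, OTU53, OTU56, OTU58, OTU63.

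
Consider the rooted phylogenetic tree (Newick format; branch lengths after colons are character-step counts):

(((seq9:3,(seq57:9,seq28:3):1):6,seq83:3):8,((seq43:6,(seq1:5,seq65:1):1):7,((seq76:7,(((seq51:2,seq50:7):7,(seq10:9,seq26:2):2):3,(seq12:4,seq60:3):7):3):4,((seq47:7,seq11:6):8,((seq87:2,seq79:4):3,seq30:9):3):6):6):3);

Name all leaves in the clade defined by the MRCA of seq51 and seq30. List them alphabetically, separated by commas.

Tracing seq51: it sits inside (seq51,seq50).
Tracing seq30: it sits inside ((seq87,seq79),seq30).
The smallest clade enclosing both is ((seq76,(((seq51,seq50),(seq10,seq26)),(seq12,seq60))),((seq47,seq11),((seq87,seq79),seq30))); the answer is its 12 terminal taxa in alphabetical order.

seq10, seq11, seq12, seq26, seq30, seq47, seq50, seq51, seq60, seq76, seq79, seq87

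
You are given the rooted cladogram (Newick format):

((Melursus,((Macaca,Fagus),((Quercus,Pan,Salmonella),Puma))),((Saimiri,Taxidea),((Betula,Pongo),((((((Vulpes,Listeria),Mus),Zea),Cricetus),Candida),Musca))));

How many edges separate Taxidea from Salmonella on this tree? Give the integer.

The MRCA of Taxidea and Salmonella is the root of the tree.
From Taxidea up to that node: 3 branches. From Salmonella up to the same node: 5 branches. Total: 3 + 5 = 8.

8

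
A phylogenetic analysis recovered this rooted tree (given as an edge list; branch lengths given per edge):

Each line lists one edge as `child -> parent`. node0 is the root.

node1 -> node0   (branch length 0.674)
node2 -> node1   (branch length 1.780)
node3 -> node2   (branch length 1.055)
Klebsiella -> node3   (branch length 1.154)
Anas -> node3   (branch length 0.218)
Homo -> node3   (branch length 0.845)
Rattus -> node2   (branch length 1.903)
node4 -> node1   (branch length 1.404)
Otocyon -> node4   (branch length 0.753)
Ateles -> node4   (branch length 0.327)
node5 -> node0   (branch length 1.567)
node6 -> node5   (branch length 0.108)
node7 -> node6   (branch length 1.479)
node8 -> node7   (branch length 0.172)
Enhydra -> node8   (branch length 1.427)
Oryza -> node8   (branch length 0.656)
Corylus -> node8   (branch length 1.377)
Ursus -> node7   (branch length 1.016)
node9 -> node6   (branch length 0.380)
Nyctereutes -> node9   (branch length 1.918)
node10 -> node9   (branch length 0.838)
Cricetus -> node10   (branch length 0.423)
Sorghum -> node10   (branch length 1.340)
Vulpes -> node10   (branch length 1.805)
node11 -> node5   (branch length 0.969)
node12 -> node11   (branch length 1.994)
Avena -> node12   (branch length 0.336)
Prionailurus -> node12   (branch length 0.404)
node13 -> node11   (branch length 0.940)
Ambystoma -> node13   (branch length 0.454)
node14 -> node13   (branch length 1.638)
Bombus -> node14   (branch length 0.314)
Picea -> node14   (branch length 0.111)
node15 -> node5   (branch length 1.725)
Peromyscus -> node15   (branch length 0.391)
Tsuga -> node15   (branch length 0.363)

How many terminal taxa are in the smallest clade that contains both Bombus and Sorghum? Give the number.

15

The MRCA of Bombus and Sorghum is the node subtending ((((Enhydra,Oryza,Corylus),Ursus),(Nyctereutes,(Cricetus,Sorghum,Vulpes))),((Avena,Prionailurus),(Ambystoma,(Bombus,Picea))),(Peromyscus,Tsuga)).
That clade contains 15 terminal taxa: Ambystoma, Avena, Bombus, Corylus, Cricetus, Enhydra, Nyctereutes, Oryza, Peromyscus, Picea, Prionailurus, Sorghum, Tsuga, Ursus, Vulpes.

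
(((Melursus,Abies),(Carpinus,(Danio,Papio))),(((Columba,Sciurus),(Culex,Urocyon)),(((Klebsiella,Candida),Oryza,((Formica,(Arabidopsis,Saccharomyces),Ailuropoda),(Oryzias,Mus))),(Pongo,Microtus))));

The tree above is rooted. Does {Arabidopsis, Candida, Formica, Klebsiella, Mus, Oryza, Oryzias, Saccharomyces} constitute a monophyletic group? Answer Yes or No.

No

The MRCA of the listed taxa subtends ((Klebsiella,Candida),Oryza,((Formica,(Arabidopsis,Saccharomyces),Ailuropoda),(Oryzias,Mus))).
That clade also contains Ailuropoda, which is not in the proposed group, so the group is not monophyletic.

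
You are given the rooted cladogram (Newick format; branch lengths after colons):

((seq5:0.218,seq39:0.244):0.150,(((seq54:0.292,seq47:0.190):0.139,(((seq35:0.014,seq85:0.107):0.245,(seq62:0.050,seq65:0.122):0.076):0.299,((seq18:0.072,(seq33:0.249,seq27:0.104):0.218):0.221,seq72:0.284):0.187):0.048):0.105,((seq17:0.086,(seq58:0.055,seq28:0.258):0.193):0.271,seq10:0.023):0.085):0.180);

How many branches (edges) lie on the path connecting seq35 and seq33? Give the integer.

7

The MRCA of seq35 and seq33 is the node subtending (((seq35,seq85),(seq62,seq65)),((seq18,(seq33,seq27)),seq72)).
From seq35 up to that node: 3 branches. From seq33 up to the same node: 4 branches. Total: 3 + 4 = 7.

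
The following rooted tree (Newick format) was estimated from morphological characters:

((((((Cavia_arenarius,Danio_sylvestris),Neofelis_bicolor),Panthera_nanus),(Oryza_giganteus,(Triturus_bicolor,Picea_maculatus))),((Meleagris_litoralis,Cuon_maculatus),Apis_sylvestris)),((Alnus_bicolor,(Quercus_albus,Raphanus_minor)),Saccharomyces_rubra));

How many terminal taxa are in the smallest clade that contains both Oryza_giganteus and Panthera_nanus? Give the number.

The MRCA of Oryza_giganteus and Panthera_nanus is the node subtending ((((Cavia_arenarius,Danio_sylvestris),Neofelis_bicolor),Panthera_nanus),(Oryza_giganteus,(Triturus_bicolor,Picea_maculatus))).
That clade contains 7 terminal taxa: Cavia_arenarius, Danio_sylvestris, Neofelis_bicolor, Oryza_giganteus, Panthera_nanus, Picea_maculatus, Triturus_bicolor.

7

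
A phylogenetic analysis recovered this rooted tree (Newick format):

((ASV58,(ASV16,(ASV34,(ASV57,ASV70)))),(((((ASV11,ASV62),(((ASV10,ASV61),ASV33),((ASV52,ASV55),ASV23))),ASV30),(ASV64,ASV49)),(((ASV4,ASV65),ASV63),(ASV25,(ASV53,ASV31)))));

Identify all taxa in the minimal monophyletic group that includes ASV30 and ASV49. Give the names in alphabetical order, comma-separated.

Tracing ASV30: it sits inside (((ASV11,ASV62),(((ASV10,ASV61),ASV33),((ASV52,ASV55),ASV23))),ASV30).
Tracing ASV49: it sits inside (ASV64,ASV49).
The smallest clade enclosing both is ((((ASV11,ASV62),(((ASV10,ASV61),ASV33),((ASV52,ASV55),ASV23))),ASV30),(ASV64,ASV49)); the answer is its 11 terminal taxa in alphabetical order.

ASV10, ASV11, ASV23, ASV30, ASV33, ASV49, ASV52, ASV55, ASV61, ASV62, ASV64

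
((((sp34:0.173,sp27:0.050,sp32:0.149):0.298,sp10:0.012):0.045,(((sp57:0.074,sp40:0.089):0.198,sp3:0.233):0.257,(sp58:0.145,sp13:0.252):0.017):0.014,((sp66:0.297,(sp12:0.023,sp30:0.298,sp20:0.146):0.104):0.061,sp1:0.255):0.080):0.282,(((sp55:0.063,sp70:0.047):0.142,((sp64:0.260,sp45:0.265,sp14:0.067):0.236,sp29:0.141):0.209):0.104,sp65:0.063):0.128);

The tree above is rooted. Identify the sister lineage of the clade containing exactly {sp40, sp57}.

The clade containing exactly {sp40, sp57} attaches to the tree at the node subtending ((sp57,sp40),sp3).
The other lineage descending from that same node — the sister group — is the single tip sp3.

sp3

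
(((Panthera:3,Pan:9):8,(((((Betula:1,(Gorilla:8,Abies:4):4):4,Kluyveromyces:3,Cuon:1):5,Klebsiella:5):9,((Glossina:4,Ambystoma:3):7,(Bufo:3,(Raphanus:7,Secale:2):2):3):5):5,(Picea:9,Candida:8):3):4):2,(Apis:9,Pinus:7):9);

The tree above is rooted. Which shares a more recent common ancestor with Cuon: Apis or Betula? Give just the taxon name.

Betula

The MRCA of Cuon and Betula subtends ((Betula,(Gorilla,Abies)),Kluyveromyces,Cuon) (5 taxa).
The MRCA of Cuon and Apis is the root, subtending the entire tree (17 taxa).
The first is nested inside the second, so Cuon shares a more recent common ancestor with Betula.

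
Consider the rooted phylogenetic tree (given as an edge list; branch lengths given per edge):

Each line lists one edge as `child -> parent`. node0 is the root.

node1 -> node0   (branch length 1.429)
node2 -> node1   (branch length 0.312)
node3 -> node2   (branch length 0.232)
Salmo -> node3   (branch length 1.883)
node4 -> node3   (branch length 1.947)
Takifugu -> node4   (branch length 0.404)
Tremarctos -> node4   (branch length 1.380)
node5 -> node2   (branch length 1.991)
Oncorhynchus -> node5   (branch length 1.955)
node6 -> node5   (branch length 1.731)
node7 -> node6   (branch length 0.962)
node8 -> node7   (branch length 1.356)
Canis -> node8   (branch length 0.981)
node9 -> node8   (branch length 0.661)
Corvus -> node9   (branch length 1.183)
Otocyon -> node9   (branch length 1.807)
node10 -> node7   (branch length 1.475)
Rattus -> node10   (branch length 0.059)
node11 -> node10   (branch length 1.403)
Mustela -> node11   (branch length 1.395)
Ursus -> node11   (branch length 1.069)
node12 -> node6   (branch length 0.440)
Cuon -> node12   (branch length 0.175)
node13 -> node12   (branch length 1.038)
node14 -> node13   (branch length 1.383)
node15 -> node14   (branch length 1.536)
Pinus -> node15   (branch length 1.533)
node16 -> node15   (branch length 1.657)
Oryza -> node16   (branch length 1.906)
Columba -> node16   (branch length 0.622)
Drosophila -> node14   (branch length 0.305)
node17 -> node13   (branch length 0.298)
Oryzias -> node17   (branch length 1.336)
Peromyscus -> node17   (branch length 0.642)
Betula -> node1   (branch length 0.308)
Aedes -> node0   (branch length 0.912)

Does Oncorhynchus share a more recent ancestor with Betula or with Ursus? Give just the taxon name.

The MRCA of Oncorhynchus and Ursus subtends (Oncorhynchus,(((Canis,(Corvus,Otocyon)),(Rattus,(Mustela,Ursus))),(Cuon,(((Pinus,(Oryza,Columba)),Drosophila),(Oryzias,Peromyscus))))) (14 taxa).
The MRCA of Oncorhynchus and Betula subtends (((Salmo,(Takifugu,Tremarctos)),(Oncorhynchus,(((Canis,(Corvus,Otocyon)),(Rattus,(Mustela,Ursus))),(Cuon,(((Pinus,(Oryza,Columba)),Drosophila),(Oryzias,Peromyscus)))))),Betula) (18 taxa).
The first is nested inside the second, so Oncorhynchus shares a more recent common ancestor with Ursus.

Ursus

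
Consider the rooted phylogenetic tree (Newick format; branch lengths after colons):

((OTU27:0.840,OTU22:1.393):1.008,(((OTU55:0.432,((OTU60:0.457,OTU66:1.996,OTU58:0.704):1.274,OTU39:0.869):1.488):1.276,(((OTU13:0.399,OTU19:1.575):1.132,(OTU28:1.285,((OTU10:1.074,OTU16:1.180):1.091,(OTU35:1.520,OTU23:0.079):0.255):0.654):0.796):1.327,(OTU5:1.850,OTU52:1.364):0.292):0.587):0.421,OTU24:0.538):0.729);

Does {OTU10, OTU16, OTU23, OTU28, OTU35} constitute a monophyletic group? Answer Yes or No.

Yes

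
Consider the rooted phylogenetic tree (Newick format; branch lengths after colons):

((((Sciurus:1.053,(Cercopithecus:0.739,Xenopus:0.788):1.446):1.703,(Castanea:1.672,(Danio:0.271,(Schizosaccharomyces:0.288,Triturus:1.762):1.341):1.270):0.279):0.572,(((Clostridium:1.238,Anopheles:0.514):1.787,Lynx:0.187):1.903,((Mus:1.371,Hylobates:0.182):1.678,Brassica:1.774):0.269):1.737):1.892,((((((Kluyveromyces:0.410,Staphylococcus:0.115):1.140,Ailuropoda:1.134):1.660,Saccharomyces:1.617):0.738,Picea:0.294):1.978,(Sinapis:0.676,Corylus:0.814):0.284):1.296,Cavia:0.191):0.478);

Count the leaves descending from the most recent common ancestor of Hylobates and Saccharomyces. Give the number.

The MRCA of Hylobates and Saccharomyces is the root, so the clade is the entire tree.
That clade contains 21 terminal taxa: Ailuropoda, Anopheles, Brassica, Castanea, Cavia, Cercopithecus, Clostridium, Corylus, Danio, Hylobates, Kluyveromyces, Lynx, Mus, Picea, Saccharomyces, Schizosaccharomyces, Sciurus, Sinapis, Staphylococcus, Triturus, Xenopus.

21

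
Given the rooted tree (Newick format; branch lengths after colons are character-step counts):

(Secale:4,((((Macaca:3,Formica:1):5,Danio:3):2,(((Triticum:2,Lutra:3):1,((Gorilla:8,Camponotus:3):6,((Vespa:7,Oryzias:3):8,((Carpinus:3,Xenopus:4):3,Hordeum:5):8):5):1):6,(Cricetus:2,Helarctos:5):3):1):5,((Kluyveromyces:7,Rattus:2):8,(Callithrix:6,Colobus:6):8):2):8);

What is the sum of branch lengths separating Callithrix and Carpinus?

48

The path runs Callithrix → … → MRCA → … → Carpinus; the MRCA is the node subtending ((((Macaca,Formica),Danio),(((Triticum,Lutra),((Gorilla,Camponotus),((Vespa,Oryzias),((Carpinus,Xenopus),Hordeum)))),(Cricetus,Helarctos))),((Kluyveromyces,Rattus),(Callithrix,Colobus))).
Branch lengths along that path: 6 + 8 + 2 + 5 + 1 + 6 + 1 + 5 + 8 + 3 + 3 = 48.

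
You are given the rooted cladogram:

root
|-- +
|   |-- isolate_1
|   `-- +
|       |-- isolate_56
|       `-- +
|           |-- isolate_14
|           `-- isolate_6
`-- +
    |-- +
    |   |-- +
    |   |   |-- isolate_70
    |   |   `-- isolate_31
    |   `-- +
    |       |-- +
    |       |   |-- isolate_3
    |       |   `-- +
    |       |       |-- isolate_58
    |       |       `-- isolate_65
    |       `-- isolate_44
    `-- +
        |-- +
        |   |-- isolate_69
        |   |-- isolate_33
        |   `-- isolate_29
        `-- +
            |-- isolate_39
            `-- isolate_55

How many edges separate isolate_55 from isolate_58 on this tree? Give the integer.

The MRCA of isolate_55 and isolate_58 is the node subtending (((isolate_70,isolate_31),((isolate_3,(isolate_58,isolate_65)),isolate_44)),((isolate_69,isolate_33,isolate_29),(isolate_39,isolate_55))).
From isolate_55 up to that node: 3 branches. From isolate_58 up to the same node: 5 branches. Total: 3 + 5 = 8.

8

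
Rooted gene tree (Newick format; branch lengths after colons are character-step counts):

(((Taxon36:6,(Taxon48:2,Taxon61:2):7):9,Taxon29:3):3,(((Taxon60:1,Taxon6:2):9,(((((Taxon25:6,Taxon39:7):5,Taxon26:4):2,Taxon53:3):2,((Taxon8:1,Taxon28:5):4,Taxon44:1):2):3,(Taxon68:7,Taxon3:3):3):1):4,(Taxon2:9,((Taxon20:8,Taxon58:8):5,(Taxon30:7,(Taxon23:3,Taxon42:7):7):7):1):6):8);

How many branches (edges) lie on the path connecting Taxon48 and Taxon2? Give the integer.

7

The MRCA of Taxon48 and Taxon2 is the root of the tree.
From Taxon48 up to that node: 4 branches. From Taxon2 up to the same node: 3 branches. Total: 4 + 3 = 7.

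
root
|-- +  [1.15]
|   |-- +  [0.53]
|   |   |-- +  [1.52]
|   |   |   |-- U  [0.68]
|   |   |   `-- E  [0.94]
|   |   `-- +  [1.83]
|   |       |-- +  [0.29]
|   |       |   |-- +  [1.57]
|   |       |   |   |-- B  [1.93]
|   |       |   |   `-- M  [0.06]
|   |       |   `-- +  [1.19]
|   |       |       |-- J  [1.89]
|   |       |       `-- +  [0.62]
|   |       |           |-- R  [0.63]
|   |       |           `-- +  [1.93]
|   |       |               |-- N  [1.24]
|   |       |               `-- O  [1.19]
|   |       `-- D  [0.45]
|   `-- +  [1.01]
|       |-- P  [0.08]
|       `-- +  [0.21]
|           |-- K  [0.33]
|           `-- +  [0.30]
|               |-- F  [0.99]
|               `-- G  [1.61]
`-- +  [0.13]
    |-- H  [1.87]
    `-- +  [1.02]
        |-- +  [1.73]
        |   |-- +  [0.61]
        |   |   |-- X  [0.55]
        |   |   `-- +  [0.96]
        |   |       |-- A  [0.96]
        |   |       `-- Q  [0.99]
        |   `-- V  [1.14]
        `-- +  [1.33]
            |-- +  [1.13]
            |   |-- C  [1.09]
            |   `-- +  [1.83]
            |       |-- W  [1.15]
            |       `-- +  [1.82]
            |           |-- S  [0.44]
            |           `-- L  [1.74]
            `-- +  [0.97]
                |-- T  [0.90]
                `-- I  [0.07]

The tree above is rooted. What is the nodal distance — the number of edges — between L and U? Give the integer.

The MRCA of L and U is the root of the tree.
From L up to that node: 7 branches. From U up to the same node: 4 branches. Total: 7 + 4 = 11.

11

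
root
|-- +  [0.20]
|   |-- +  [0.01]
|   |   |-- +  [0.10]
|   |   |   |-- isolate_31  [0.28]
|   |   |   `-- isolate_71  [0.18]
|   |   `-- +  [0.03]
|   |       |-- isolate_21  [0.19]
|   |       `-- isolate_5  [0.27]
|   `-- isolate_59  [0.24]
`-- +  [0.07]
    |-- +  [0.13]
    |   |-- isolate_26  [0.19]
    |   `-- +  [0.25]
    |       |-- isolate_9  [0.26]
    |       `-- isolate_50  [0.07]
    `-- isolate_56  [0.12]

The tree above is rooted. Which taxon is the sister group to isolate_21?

isolate_21 attaches to the tree at the node subtending (isolate_21,isolate_5).
The other lineage descending from that same node — the sister group — is the single tip isolate_5.

isolate_5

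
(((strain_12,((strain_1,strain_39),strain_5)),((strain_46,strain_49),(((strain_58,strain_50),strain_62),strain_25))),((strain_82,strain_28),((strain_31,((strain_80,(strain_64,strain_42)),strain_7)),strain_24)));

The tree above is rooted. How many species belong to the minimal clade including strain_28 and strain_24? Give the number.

The MRCA of strain_28 and strain_24 is the node subtending ((strain_82,strain_28),((strain_31,((strain_80,(strain_64,strain_42)),strain_7)),strain_24)).
That clade contains 8 terminal taxa: strain_24, strain_28, strain_31, strain_42, strain_64, strain_7, strain_80, strain_82.

8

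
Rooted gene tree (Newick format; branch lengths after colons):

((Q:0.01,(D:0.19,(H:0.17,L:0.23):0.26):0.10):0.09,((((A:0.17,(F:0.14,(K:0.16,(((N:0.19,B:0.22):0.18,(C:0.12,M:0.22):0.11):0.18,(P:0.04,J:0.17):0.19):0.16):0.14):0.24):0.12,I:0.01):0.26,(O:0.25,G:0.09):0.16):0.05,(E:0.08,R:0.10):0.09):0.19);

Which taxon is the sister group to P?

P attaches to the tree at the node subtending (P,J).
The other lineage descending from that same node — the sister group — is the single tip J.

J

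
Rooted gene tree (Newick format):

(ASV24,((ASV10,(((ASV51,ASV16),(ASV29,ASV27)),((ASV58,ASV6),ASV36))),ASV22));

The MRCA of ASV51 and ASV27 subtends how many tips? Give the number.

4

The MRCA of ASV51 and ASV27 is the node subtending ((ASV51,ASV16),(ASV29,ASV27)).
That clade contains 4 terminal taxa: ASV16, ASV27, ASV29, ASV51.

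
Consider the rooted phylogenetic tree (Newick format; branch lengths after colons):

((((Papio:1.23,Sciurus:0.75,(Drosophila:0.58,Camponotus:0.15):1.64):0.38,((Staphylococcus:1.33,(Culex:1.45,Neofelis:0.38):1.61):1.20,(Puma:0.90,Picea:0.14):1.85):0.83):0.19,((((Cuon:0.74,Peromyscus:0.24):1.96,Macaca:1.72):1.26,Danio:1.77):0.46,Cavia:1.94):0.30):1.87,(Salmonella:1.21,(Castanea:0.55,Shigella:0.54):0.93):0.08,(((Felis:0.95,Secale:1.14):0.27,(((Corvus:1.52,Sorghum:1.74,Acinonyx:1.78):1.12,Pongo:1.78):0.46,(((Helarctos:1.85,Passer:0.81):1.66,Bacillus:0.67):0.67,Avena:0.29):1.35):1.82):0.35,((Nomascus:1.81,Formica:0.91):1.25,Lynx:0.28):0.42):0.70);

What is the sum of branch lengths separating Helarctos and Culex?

15.55

The path runs Helarctos → … → MRCA → … → Culex; the MRCA is the root of the tree.
Branch lengths along that path: 1.85 + 1.66 + 0.67 + 1.35 + 1.82 + 0.35 + 0.70 + 1.87 + 0.19 + 0.83 + 1.20 + 1.61 + 1.45 = 15.55.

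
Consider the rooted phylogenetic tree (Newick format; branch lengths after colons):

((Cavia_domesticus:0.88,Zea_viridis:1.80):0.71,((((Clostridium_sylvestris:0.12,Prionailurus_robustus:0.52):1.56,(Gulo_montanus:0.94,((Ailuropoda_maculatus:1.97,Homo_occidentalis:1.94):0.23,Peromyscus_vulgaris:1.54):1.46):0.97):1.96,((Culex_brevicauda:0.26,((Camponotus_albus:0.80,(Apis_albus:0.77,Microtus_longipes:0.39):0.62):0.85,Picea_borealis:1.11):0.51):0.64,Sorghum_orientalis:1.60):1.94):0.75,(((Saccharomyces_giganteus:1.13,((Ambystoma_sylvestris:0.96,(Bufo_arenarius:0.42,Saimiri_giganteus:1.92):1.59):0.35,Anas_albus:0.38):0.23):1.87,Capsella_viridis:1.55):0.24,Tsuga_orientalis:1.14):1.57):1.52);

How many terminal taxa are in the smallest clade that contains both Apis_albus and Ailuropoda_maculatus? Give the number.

The MRCA of Apis_albus and Ailuropoda_maculatus is the node subtending (((Clostridium_sylvestris,Prionailurus_robustus),(Gulo_montanus,((Ailuropoda_maculatus,Homo_occidentalis),Peromyscus_vulgaris))),((Culex_brevicauda,((Camponotus_albus,(Apis_albus,Microtus_longipes)),Picea_borealis)),Sorghum_orientalis)).
That clade contains 12 terminal taxa: Ailuropoda_maculatus, Apis_albus, Camponotus_albus, Clostridium_sylvestris, Culex_brevicauda, Gulo_montanus, Homo_occidentalis, Microtus_longipes, Peromyscus_vulgaris, Picea_borealis, Prionailurus_robustus, Sorghum_orientalis.

12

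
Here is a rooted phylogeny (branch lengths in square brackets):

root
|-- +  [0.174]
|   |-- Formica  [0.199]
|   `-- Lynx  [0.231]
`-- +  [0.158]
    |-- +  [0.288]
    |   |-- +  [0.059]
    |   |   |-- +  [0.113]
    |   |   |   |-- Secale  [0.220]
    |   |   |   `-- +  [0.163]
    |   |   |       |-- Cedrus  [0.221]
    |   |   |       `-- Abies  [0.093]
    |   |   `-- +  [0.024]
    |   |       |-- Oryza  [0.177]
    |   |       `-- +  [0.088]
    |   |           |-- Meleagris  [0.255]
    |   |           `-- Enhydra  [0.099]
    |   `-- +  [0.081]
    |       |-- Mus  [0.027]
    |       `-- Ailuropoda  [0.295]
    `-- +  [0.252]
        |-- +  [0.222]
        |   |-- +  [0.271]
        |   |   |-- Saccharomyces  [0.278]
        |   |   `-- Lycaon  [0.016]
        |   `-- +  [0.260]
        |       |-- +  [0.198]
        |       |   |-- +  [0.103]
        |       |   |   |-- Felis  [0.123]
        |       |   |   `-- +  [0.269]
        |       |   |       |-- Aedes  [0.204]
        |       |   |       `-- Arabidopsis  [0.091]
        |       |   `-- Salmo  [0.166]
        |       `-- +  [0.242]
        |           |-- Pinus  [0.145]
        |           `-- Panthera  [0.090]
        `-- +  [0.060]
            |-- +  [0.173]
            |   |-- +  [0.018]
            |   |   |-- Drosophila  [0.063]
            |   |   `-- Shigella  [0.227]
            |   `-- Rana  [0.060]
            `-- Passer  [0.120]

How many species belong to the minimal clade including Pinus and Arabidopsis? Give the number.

6

The MRCA of Pinus and Arabidopsis is the node subtending (((Felis,(Aedes,Arabidopsis)),Salmo),(Pinus,Panthera)).
That clade contains 6 terminal taxa: Aedes, Arabidopsis, Felis, Panthera, Pinus, Salmo.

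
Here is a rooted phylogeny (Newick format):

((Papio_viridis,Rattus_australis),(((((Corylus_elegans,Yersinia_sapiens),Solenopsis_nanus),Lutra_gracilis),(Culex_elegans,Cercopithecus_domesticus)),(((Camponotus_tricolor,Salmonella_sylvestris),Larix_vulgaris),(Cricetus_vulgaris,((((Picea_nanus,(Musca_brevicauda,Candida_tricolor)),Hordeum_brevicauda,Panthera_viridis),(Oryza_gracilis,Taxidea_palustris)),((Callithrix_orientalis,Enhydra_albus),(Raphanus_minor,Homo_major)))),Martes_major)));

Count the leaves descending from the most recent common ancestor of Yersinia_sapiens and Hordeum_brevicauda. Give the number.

22

The MRCA of Yersinia_sapiens and Hordeum_brevicauda is the node subtending (((((Corylus_elegans,Yersinia_sapiens),Solenopsis_nanus),Lutra_gracilis),(Culex_elegans,Cercopithecus_domesticus)),(((Camponotus_tricolor,Salmonella_sylvestris),Larix_vulgaris),(Cricetus_vulgaris,((((Picea_nanus,(Musca_brevicauda,Candida_tricolor)),Hordeum_brevicauda,Panthera_viridis),(Oryza_gracilis,Taxidea_palustris)),((Callithrix_orientalis,Enhydra_albus),(Raphanus_minor,Homo_major)))),Martes_major)).
That clade contains 22 terminal taxa: Callithrix_orientalis, Camponotus_tricolor, Candida_tricolor, Cercopithecus_domesticus, Corylus_elegans, Cricetus_vulgaris, Culex_elegans, Enhydra_albus, Homo_major, Hordeum_brevicauda, Larix_vulgaris, Lutra_gracilis, Martes_major, Musca_brevicauda, Oryza_gracilis, Panthera_viridis, Picea_nanus, Raphanus_minor, Salmonella_sylvestris, Solenopsis_nanus, Taxidea_palustris, Yersinia_sapiens.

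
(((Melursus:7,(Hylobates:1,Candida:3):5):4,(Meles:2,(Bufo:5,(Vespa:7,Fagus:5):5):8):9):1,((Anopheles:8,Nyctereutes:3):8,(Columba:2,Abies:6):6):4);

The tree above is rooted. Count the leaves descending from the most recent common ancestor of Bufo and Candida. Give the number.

The MRCA of Bufo and Candida is the node subtending ((Melursus,(Hylobates,Candida)),(Meles,(Bufo,(Vespa,Fagus)))).
That clade contains 7 terminal taxa: Bufo, Candida, Fagus, Hylobates, Meles, Melursus, Vespa.

7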